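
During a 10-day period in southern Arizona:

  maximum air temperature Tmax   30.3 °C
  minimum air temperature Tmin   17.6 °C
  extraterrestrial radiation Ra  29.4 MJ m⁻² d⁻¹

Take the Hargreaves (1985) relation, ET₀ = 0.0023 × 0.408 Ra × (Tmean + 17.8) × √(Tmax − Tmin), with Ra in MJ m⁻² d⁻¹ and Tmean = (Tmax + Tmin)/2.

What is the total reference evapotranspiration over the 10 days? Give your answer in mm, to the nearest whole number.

Tmean = (30.3 + 17.6)/2 = 23.95 °C
0.408 Ra = 0.408 × 29.4 = 11.9952 mm/d equivalent
ET₀ = 0.0023 × 11.9952 × (23.95 + 17.8) × √12.7 = 0.0023 × 11.9952 × 41.75 × 3.5637 = 4.1048 mm/d
Over 10 days: 4.1048 × 10 = 41.048 mm

41 mm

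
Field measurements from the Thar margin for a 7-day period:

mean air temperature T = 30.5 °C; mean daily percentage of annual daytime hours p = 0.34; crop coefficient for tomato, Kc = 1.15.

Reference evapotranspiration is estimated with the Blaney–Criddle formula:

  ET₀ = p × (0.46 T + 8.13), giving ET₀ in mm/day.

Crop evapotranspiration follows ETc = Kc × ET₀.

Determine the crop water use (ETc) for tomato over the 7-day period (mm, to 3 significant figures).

60.7 mm

ET₀ = 0.34 × (0.46 × 30.5 + 8.13) = 0.34 × 22.160 = 7.5344 mm/d
ETc = Kc × ET₀ = 1.15 × 7.5344 = 8.6646 mm/d
Over 7 days: 8.6646 × 7 = 60.652 mm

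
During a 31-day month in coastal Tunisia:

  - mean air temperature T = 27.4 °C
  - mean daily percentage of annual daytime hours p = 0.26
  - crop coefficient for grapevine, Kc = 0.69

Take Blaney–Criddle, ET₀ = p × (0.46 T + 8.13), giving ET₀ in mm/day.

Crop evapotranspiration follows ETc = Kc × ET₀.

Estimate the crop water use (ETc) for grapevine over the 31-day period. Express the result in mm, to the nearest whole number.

115 mm

ET₀ = 0.26 × (0.46 × 27.4 + 8.13) = 0.26 × 20.734 = 5.3908 mm/d
ETc = Kc × ET₀ = 0.69 × 5.3908 = 3.7197 mm/d
Over 31 days: 3.7197 × 31 = 115.311 mm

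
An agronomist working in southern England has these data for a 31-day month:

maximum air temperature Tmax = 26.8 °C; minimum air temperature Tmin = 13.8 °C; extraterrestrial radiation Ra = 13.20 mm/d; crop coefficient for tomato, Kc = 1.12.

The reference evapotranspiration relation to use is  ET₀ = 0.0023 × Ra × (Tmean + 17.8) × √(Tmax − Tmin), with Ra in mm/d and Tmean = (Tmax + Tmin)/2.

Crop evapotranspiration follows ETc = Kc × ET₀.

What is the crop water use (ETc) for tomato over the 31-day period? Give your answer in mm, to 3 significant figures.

Tmean = (26.8 + 13.8)/2 = 20.30 °C
ET₀ = 0.0023 × 13.20 × (20.30 + 17.8) × √13.0 = 0.0023 × 13.20 × 38.10 × 3.6056 = 4.1707 mm/d
ETc = Kc × ET₀ = 1.12 × 4.1707 = 4.6712 mm/d
Over 31 days: 4.6712 × 31 = 144.807 mm

145 mm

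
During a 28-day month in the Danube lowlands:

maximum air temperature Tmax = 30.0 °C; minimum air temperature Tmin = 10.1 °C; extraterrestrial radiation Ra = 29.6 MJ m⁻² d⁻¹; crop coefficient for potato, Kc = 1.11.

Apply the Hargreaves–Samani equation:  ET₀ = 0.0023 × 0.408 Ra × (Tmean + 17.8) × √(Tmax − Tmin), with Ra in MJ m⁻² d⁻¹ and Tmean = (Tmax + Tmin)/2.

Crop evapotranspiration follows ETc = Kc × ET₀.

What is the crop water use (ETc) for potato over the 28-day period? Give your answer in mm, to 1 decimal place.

145.8 mm

Tmean = (30.0 + 10.1)/2 = 20.05 °C
0.408 Ra = 0.408 × 29.6 = 12.0768 mm/d equivalent
ET₀ = 0.0023 × 12.0768 × (20.05 + 17.8) × √19.9 = 0.0023 × 12.0768 × 37.85 × 4.4609 = 4.6899 mm/d
ETc = Kc × ET₀ = 1.11 × 4.6899 = 5.2058 mm/d
Over 28 days: 5.2058 × 28 = 145.762 mm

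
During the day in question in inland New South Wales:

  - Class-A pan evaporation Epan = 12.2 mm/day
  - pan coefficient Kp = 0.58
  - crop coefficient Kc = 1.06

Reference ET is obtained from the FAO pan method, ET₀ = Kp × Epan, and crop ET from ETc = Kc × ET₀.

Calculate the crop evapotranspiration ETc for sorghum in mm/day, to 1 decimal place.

7.5 mm/day

ET₀ = 0.58 × 12.2 = 7.0760 mm/d
ETc = Kc × ET₀ = 1.06 × 7.0760 = 7.5006 mm/d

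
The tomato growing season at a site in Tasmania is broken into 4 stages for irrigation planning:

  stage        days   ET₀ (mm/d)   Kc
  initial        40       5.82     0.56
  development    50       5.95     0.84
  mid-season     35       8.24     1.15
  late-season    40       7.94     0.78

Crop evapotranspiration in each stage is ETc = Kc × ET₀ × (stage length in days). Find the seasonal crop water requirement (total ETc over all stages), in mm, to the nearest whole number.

initial: 0.56 × 5.82 × 40 = 130.37 mm
development: 0.84 × 5.95 × 50 = 249.90 mm
mid-season: 1.15 × 8.24 × 35 = 331.66 mm
late-season: 0.78 × 7.94 × 40 = 247.73 mm
Seasonal total = 959.66 mm

960 mm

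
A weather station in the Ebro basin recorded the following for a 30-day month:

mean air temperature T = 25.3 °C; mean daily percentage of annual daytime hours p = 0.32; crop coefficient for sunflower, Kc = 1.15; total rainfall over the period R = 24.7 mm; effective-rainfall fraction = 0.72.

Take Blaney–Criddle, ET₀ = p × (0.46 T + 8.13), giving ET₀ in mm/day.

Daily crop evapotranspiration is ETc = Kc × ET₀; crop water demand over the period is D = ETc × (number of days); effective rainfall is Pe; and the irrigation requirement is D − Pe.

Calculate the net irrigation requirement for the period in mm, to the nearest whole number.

200 mm

ET₀ = 0.32 × (0.46 × 25.3 + 8.13) = 0.32 × 19.768 = 6.3258 mm/d
ETc = Kc × ET₀ = 1.15 × 6.3258 = 7.2747 mm/d
Crop demand D = ETc × 30 d = 7.2747 × 30 = 218.241 mm
Pe = 0.72 × 24.7 = 17.784 mm
D − Pe = 218.241 − 17.784 = 200.457 mm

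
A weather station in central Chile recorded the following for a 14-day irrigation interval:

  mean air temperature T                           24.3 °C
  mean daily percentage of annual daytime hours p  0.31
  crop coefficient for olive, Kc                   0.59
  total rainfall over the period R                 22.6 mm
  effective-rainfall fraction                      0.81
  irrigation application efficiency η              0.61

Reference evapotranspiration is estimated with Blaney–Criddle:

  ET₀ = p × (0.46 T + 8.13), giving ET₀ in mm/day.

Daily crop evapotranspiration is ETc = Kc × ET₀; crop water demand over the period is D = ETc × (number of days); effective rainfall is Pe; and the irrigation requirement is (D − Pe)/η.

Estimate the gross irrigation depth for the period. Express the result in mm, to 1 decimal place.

51.0 mm

ET₀ = 0.31 × (0.46 × 24.3 + 8.13) = 0.31 × 19.308 = 5.9855 mm/d
ETc = Kc × ET₀ = 0.59 × 5.9855 = 3.5314 mm/d
Crop demand D = ETc × 14 d = 3.5314 × 14 = 49.440 mm
Pe = 0.81 × 22.6 = 18.306 mm
D − Pe = 49.440 − 18.306 = 31.134 mm
Gross irrigation = 31.134 / 0.61 = 51.039 mm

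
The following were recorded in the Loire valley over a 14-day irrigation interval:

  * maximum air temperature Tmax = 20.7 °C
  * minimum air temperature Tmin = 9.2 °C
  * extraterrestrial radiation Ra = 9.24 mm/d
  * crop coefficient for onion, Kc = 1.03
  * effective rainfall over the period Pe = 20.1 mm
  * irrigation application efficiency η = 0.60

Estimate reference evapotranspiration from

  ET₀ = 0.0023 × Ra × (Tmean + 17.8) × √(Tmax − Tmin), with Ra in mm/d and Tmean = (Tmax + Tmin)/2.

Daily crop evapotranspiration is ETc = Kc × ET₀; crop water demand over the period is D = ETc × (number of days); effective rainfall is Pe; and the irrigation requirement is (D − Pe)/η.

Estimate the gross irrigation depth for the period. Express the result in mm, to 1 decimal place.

Tmean = (20.7 + 9.2)/2 = 14.95 °C
ET₀ = 0.0023 × 9.24 × (14.95 + 17.8) × √11.5 = 0.0023 × 9.24 × 32.75 × 3.3912 = 2.3603 mm/d
ETc = Kc × ET₀ = 1.03 × 2.3603 = 2.4311 mm/d
Crop demand D = ETc × 14 d = 2.4311 × 14 = 34.035 mm
D − Pe = 34.035 − 20.1 = 13.935 mm
Gross irrigation = 13.935 / 0.60 = 23.225 mm

23.2 mm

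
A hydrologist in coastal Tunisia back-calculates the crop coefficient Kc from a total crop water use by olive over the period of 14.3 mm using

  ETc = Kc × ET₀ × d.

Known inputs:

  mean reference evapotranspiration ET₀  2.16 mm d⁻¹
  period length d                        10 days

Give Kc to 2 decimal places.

ETc = Kc × ET₀ × d  ⇒  Kc = ETc / (ET₀ × d)
Kc = 14.3 / (2.16 × 10) = 14.3 / 21.60 = 0.6620

0.66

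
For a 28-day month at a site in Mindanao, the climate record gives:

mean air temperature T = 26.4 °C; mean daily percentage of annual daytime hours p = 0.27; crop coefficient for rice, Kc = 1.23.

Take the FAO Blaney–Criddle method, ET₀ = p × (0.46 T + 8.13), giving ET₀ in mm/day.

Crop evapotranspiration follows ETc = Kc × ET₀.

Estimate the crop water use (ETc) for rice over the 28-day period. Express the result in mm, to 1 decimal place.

ET₀ = 0.27 × (0.46 × 26.4 + 8.13) = 0.27 × 20.274 = 5.4740 mm/d
ETc = Kc × ET₀ = 1.23 × 5.4740 = 6.7330 mm/d
Over 28 days: 6.7330 × 28 = 188.524 mm

188.5 mm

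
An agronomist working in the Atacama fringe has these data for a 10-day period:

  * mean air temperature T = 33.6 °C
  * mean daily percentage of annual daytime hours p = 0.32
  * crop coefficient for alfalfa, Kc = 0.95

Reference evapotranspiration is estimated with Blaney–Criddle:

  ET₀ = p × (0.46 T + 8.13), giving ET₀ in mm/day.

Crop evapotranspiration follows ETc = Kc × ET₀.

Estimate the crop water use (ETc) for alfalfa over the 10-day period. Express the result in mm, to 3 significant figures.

71.7 mm

ET₀ = 0.32 × (0.46 × 33.6 + 8.13) = 0.32 × 23.586 = 7.5475 mm/d
ETc = Kc × ET₀ = 0.95 × 7.5475 = 7.1701 mm/d
Over 10 days: 7.1701 × 10 = 71.701 mm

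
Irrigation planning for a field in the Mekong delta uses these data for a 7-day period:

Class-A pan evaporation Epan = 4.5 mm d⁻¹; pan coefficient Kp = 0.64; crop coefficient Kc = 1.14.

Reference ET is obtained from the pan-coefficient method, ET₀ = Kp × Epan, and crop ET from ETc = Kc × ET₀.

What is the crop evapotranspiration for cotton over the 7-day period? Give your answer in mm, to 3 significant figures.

23.0 mm

ET₀ = 0.64 × 4.5 = 2.8800 mm/d
ETc = Kc × ET₀ = 1.14 × 2.8800 = 3.2832 mm/d
Over 7 days: 3.2832 × 7 = 22.982 mm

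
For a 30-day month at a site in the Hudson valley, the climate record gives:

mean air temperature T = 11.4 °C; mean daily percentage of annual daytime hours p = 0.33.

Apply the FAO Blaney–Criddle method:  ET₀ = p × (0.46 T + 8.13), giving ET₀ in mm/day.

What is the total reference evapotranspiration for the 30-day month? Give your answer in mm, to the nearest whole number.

132 mm

ET₀ = 0.33 × (0.46 × 11.4 + 8.13) = 0.33 × 13.374 = 4.4134 mm/d
Monthly total = 4.4134 × 30 = 132.402 mm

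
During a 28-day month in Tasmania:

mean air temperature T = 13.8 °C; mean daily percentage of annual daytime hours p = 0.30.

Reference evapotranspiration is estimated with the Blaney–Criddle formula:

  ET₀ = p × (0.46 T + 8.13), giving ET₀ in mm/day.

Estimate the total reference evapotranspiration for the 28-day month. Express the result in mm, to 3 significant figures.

122 mm

ET₀ = 0.30 × (0.46 × 13.8 + 8.13) = 0.30 × 14.478 = 4.3434 mm/d
Monthly total = 4.3434 × 28 = 121.615 mm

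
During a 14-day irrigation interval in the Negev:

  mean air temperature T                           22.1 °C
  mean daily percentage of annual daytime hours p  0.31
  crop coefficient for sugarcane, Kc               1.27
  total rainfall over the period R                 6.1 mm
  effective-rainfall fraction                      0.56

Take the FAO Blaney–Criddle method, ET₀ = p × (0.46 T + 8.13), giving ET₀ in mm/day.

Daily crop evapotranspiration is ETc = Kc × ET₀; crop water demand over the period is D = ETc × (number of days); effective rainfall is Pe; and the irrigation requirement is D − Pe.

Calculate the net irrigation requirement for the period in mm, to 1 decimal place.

ET₀ = 0.31 × (0.46 × 22.1 + 8.13) = 0.31 × 18.296 = 5.6718 mm/d
ETc = Kc × ET₀ = 1.27 × 5.6718 = 7.2032 mm/d
Crop demand D = ETc × 14 d = 7.2032 × 14 = 100.845 mm
Pe = 0.56 × 6.1 = 3.416 mm
D − Pe = 100.845 − 3.416 = 97.429 mm

97.4 mm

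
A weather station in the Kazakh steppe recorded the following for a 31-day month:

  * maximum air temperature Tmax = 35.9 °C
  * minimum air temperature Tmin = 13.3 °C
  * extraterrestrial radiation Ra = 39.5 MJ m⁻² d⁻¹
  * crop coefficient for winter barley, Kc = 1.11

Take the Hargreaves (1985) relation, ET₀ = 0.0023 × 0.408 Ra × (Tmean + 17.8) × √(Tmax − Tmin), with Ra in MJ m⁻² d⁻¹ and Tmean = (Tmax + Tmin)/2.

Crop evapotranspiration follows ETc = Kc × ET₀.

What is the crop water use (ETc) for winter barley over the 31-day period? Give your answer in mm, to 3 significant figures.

257 mm

Tmean = (35.9 + 13.3)/2 = 24.60 °C
0.408 Ra = 0.408 × 39.5 = 16.1160 mm/d equivalent
ET₀ = 0.0023 × 16.1160 × (24.60 + 17.8) × √22.6 = 0.0023 × 16.1160 × 42.40 × 4.7539 = 7.4714 mm/d
ETc = Kc × ET₀ = 1.11 × 7.4714 = 8.2933 mm/d
Over 31 days: 8.2933 × 31 = 257.092 mm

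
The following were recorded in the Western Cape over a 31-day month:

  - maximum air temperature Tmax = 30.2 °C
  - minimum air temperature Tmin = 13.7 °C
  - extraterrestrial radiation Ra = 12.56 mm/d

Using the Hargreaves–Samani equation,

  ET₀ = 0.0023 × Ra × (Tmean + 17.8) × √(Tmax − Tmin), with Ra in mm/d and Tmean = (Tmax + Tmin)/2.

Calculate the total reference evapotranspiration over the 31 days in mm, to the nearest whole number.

145 mm

Tmean = (30.2 + 13.7)/2 = 21.95 °C
ET₀ = 0.0023 × 12.56 × (21.95 + 17.8) × √16.5 = 0.0023 × 12.56 × 39.75 × 4.0620 = 4.6644 mm/d
Over 31 days: 4.6644 × 31 = 144.596 mm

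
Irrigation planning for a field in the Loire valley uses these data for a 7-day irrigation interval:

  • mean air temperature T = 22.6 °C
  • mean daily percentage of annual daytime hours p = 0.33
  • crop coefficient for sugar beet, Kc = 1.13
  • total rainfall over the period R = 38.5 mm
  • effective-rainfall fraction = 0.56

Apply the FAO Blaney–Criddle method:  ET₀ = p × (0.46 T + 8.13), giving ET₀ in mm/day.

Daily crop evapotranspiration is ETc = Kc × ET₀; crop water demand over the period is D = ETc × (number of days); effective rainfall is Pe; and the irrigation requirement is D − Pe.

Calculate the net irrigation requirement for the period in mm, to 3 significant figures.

ET₀ = 0.33 × (0.46 × 22.6 + 8.13) = 0.33 × 18.526 = 6.1136 mm/d
ETc = Kc × ET₀ = 1.13 × 6.1136 = 6.9084 mm/d
Crop demand D = ETc × 7 d = 6.9084 × 7 = 48.359 mm
Pe = 0.56 × 38.5 = 21.560 mm
D − Pe = 48.359 − 21.560 = 26.799 mm

26.8 mm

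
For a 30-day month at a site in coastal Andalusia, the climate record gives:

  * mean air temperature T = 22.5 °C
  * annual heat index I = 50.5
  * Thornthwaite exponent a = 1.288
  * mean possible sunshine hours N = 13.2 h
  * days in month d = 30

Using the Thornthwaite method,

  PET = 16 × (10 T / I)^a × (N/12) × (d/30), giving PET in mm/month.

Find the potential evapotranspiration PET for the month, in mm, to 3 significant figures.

10T/I = 10 × 22.5 / 50.5 = 4.4554
(10T/I)^a = 4.4554^1.288 = 6.8512
Uncorrected PET = 16 × 6.8512 = 109.619 mm
Correction = (N/12)(d/30) = (13.2/12)(30/30) = 1.1000
PET = 109.619 × 1.1000 = 120.581 mm/month

121 mm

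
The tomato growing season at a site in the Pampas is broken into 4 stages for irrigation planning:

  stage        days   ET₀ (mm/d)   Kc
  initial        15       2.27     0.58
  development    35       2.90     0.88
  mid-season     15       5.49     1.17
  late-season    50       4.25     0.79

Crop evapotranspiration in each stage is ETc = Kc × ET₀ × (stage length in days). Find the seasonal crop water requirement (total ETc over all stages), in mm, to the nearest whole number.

initial: 0.58 × 2.27 × 15 = 19.75 mm
development: 0.88 × 2.90 × 35 = 89.32 mm
mid-season: 1.17 × 5.49 × 15 = 96.35 mm
late-season: 0.79 × 4.25 × 50 = 167.88 mm
Seasonal total = 373.30 mm

373 mm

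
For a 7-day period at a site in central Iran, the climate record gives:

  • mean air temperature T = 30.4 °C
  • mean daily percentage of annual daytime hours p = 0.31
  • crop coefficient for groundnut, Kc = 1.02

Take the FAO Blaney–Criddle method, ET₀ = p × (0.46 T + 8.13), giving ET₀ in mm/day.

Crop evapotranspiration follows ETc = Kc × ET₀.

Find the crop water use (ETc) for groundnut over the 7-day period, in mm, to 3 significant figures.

48.9 mm

ET₀ = 0.31 × (0.46 × 30.4 + 8.13) = 0.31 × 22.114 = 6.8553 mm/d
ETc = Kc × ET₀ = 1.02 × 6.8553 = 6.9924 mm/d
Over 7 days: 6.9924 × 7 = 48.947 mm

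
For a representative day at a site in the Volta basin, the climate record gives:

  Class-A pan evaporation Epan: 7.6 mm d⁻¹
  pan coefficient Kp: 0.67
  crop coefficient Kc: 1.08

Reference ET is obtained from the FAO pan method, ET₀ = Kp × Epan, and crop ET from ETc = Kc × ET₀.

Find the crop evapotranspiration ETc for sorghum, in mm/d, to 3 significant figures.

5.50 mm/d

ET₀ = 0.67 × 7.6 = 5.0920 mm/d
ETc = Kc × ET₀ = 1.08 × 5.0920 = 5.4994 mm/d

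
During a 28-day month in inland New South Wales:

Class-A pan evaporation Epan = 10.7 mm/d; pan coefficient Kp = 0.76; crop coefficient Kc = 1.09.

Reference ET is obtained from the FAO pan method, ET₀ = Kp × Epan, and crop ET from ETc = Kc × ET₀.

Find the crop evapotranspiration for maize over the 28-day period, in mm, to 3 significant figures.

ET₀ = 0.76 × 10.7 = 8.1320 mm/d
ETc = Kc × ET₀ = 1.09 × 8.1320 = 8.8639 mm/d
Over 28 days: 8.8639 × 28 = 248.189 mm

248 mm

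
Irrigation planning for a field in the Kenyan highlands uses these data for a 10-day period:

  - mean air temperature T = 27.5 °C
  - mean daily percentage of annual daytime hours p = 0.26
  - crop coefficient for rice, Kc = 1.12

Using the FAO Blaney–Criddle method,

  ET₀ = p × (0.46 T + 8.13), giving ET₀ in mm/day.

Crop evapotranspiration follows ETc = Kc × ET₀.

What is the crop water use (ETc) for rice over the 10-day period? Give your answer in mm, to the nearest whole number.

ET₀ = 0.26 × (0.46 × 27.5 + 8.13) = 0.26 × 20.780 = 5.4028 mm/d
ETc = Kc × ET₀ = 1.12 × 5.4028 = 6.0511 mm/d
Over 10 days: 6.0511 × 10 = 60.511 mm

61 mm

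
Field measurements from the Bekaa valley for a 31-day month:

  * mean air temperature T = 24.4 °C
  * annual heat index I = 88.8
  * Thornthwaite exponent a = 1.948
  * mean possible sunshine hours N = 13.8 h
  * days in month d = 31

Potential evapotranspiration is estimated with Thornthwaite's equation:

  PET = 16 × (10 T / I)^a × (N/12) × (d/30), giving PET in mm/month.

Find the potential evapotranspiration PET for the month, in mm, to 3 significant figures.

136 mm

10T/I = 10 × 24.4 / 88.8 = 2.7477
(10T/I)^a = 2.7477^1.948 = 7.1633
Uncorrected PET = 16 × 7.1633 = 114.613 mm
Correction = (N/12)(d/30) = (13.8/12)(31/30) = 1.1883
PET = 114.613 × 1.1883 = 136.195 mm/month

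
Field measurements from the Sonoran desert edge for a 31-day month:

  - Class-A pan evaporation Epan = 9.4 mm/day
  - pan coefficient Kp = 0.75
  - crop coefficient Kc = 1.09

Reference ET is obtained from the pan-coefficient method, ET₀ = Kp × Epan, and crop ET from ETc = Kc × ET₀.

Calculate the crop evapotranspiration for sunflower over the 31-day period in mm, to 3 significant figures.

ET₀ = 0.75 × 9.4 = 7.0500 mm/d
ETc = Kc × ET₀ = 1.09 × 7.0500 = 7.6845 mm/d
Over 31 days: 7.6845 × 31 = 238.220 mm

238 mm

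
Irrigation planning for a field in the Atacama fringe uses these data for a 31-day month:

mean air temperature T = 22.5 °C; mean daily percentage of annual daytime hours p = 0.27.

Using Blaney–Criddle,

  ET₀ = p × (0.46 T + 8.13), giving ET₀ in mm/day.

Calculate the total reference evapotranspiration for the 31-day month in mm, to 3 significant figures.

155 mm

ET₀ = 0.27 × (0.46 × 22.5 + 8.13) = 0.27 × 18.480 = 4.9896 mm/d
Monthly total = 4.9896 × 31 = 154.678 mm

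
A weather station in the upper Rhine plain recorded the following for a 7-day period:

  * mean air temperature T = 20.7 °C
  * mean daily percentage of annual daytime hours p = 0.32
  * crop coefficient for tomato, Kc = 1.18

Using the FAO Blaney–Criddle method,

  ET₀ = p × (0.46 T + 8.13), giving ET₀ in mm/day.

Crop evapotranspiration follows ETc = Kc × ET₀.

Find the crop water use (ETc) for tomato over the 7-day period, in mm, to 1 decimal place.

ET₀ = 0.32 × (0.46 × 20.7 + 8.13) = 0.32 × 17.652 = 5.6486 mm/d
ETc = Kc × ET₀ = 1.18 × 5.6486 = 6.6653 mm/d
Over 7 days: 6.6653 × 7 = 46.657 mm

46.7 mm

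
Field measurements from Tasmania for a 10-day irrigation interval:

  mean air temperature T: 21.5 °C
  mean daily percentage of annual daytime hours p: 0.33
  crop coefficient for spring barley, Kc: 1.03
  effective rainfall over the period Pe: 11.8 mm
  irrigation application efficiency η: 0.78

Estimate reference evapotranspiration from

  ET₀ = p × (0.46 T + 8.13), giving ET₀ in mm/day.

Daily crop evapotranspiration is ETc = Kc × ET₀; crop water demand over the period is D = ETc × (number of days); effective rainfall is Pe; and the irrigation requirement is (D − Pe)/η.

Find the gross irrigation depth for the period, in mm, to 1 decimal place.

63.4 mm

ET₀ = 0.33 × (0.46 × 21.5 + 8.13) = 0.33 × 18.020 = 5.9466 mm/d
ETc = Kc × ET₀ = 1.03 × 5.9466 = 6.1250 mm/d
Crop demand D = ETc × 10 d = 6.1250 × 10 = 61.250 mm
D − Pe = 61.250 − 11.8 = 49.450 mm
Gross irrigation = 49.450 / 0.78 = 63.397 mm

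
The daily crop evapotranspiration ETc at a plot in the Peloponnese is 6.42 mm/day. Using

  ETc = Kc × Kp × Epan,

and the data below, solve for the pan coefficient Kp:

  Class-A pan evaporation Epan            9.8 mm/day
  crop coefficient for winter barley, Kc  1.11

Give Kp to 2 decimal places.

0.59

ETc = Kc × Kp × Epan  ⇒  Kp = ETc / (Kc × Epan)
Kp = 6.42 / (1.11 × 9.8) = 6.42 / 10.878 = 0.5902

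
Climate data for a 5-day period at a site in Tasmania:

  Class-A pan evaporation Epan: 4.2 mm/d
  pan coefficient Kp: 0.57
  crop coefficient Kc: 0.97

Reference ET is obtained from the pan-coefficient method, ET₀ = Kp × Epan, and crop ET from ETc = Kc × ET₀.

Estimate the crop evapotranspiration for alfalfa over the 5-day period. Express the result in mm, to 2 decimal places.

11.61 mm

ET₀ = 0.57 × 4.2 = 2.3940 mm/d
ETc = Kc × ET₀ = 0.97 × 2.3940 = 2.3222 mm/d
Over 5 days: 2.3222 × 5 = 11.611 mm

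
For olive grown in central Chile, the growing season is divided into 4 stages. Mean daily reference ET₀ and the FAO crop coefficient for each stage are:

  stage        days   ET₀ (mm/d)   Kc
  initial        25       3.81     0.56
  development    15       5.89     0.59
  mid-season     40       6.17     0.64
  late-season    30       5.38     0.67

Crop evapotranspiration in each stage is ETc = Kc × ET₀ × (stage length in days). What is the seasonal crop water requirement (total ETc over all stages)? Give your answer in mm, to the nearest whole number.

372 mm

initial: 0.56 × 3.81 × 25 = 53.34 mm
development: 0.59 × 5.89 × 15 = 52.13 mm
mid-season: 0.64 × 6.17 × 40 = 157.95 mm
late-season: 0.67 × 5.38 × 30 = 108.14 mm
Seasonal total = 371.56 mm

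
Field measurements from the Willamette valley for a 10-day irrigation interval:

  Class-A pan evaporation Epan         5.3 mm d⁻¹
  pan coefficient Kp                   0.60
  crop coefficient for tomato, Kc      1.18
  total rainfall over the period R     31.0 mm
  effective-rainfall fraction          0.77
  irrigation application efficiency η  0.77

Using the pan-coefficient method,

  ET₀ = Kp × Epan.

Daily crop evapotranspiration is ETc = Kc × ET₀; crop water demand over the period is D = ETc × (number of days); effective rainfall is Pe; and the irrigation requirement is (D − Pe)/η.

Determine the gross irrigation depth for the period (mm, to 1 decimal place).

17.7 mm

ET₀ = 0.60 × 5.3 = 3.1800 mm/d
ETc = Kc × ET₀ = 1.18 × 3.1800 = 3.7524 mm/d
Crop demand D = ETc × 10 d = 3.7524 × 10 = 37.524 mm
Pe = 0.77 × 31.0 = 23.870 mm
D − Pe = 37.524 − 23.870 = 13.654 mm
Gross irrigation = 13.654 / 0.77 = 17.732 mm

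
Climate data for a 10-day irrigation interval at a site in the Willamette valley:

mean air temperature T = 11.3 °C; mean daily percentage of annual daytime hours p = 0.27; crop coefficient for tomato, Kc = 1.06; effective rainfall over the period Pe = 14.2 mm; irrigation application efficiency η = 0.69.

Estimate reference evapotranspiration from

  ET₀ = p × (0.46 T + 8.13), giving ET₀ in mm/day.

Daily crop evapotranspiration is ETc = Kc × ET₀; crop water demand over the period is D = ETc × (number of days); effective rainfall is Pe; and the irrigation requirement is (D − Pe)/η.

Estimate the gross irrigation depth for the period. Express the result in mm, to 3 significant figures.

34.7 mm

ET₀ = 0.27 × (0.46 × 11.3 + 8.13) = 0.27 × 13.328 = 3.5986 mm/d
ETc = Kc × ET₀ = 1.06 × 3.5986 = 3.8145 mm/d
Crop demand D = ETc × 10 d = 3.8145 × 10 = 38.145 mm
D − Pe = 38.145 − 14.2 = 23.945 mm
Gross irrigation = 23.945 / 0.69 = 34.703 mm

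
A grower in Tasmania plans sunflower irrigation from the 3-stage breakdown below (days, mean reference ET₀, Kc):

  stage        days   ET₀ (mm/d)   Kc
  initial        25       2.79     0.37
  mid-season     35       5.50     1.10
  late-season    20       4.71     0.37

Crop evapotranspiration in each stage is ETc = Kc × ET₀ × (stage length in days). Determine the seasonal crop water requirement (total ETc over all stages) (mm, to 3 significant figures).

272 mm

initial: 0.37 × 2.79 × 25 = 25.81 mm
mid-season: 1.10 × 5.50 × 35 = 211.75 mm
late-season: 0.37 × 4.71 × 20 = 34.85 mm
Seasonal total = 272.41 mm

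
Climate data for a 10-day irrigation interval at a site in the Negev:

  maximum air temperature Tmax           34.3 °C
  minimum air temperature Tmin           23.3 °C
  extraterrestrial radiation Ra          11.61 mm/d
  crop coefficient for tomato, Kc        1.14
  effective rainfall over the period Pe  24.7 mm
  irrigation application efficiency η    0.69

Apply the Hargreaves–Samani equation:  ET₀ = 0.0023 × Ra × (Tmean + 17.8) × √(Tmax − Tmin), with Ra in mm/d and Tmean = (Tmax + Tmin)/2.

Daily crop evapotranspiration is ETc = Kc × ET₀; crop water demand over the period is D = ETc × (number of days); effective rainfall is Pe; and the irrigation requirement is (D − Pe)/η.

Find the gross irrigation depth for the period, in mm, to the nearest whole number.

32 mm

Tmean = (34.3 + 23.3)/2 = 28.80 °C
ET₀ = 0.0023 × 11.61 × (28.80 + 17.8) × √11.0 = 0.0023 × 11.61 × 46.60 × 3.3166 = 4.1270 mm/d
ETc = Kc × ET₀ = 1.14 × 4.1270 = 4.7048 mm/d
Crop demand D = ETc × 10 d = 4.7048 × 10 = 47.048 mm
D − Pe = 47.048 − 24.7 = 22.348 mm
Gross irrigation = 22.348 / 0.69 = 32.388 mm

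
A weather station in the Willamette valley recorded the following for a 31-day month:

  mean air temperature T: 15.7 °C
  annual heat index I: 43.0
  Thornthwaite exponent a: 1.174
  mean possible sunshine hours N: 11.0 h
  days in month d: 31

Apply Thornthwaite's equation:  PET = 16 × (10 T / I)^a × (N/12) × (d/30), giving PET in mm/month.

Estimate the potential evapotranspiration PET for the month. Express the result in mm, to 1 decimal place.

69.3 mm

10T/I = 10 × 15.7 / 43.0 = 3.6512
(10T/I)^a = 3.6512^1.174 = 4.5740
Uncorrected PET = 16 × 4.5740 = 73.184 mm
Correction = (N/12)(d/30) = (11.0/12)(31/30) = 0.9472
PET = 73.184 × 0.9472 = 69.320 mm/month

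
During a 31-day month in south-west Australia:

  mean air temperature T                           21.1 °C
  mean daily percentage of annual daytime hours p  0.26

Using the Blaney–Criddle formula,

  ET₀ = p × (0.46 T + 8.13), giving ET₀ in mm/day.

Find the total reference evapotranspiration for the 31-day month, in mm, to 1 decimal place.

ET₀ = 0.26 × (0.46 × 21.1 + 8.13) = 0.26 × 17.836 = 4.6374 mm/d
Monthly total = 4.6374 × 31 = 143.759 mm

143.8 mm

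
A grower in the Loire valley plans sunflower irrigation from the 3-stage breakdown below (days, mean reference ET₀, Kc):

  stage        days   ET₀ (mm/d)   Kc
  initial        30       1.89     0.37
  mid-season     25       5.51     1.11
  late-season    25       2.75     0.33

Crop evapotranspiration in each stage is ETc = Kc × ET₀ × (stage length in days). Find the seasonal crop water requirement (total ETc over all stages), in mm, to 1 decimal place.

initial: 0.37 × 1.89 × 30 = 20.98 mm
mid-season: 1.11 × 5.51 × 25 = 152.90 mm
late-season: 0.33 × 2.75 × 25 = 22.69 mm
Seasonal total = 196.57 mm

196.6 mm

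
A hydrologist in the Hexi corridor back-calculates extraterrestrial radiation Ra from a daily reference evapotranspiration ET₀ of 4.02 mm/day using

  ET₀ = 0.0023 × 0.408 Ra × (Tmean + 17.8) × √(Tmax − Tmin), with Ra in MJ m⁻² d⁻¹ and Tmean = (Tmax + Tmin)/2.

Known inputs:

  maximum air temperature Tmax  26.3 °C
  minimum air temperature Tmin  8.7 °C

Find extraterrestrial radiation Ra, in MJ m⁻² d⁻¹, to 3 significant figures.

Tmean = (26.3+8.7)/2 = 17.50 °C; ΔT = 17.6
Ra = ET₀ / [0.0023 × 0.408 × (Tmean+17.8) × √ΔT]
   = 4.02 / (0.0023 × 0.408 × 35.30 × 4.1952) = 28.927 MJ m⁻² d⁻¹

28.9 MJ m⁻² d⁻¹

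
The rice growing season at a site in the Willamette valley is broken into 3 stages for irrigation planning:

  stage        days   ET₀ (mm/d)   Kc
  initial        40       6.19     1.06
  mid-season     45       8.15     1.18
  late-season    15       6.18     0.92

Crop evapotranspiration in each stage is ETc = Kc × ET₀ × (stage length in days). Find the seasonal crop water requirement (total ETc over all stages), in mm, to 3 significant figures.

781 mm

initial: 1.06 × 6.19 × 40 = 262.46 mm
mid-season: 1.18 × 8.15 × 45 = 432.77 mm
late-season: 0.92 × 6.18 × 15 = 85.28 mm
Seasonal total = 780.51 mm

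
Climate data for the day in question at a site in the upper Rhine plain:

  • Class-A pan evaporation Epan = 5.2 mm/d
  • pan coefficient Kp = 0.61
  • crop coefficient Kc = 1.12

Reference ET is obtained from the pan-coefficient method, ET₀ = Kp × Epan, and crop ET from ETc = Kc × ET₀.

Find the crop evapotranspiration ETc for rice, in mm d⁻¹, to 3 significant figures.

3.55 mm d⁻¹

ET₀ = 0.61 × 5.2 = 3.1720 mm/d
ETc = Kc × ET₀ = 1.12 × 3.1720 = 3.5526 mm/d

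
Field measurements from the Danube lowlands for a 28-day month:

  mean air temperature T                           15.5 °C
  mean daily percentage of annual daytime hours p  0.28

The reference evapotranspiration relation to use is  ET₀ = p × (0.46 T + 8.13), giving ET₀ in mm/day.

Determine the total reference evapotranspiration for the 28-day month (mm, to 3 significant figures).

120 mm

ET₀ = 0.28 × (0.46 × 15.5 + 8.13) = 0.28 × 15.260 = 4.2728 mm/d
Monthly total = 4.2728 × 28 = 119.638 mm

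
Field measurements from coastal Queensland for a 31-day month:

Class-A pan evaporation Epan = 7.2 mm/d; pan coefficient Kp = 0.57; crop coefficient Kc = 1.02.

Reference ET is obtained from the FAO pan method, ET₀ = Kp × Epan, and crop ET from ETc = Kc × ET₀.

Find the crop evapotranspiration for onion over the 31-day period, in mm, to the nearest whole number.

130 mm

ET₀ = 0.57 × 7.2 = 4.1040 mm/d
ETc = Kc × ET₀ = 1.02 × 4.1040 = 4.1861 mm/d
Over 31 days: 4.1861 × 31 = 129.769 mm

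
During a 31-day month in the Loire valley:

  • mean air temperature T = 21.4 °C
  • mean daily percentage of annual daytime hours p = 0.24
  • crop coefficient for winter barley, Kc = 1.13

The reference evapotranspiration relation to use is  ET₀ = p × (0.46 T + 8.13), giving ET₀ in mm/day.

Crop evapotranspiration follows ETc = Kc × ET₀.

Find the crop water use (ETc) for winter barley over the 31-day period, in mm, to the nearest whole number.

ET₀ = 0.24 × (0.46 × 21.4 + 8.13) = 0.24 × 17.974 = 4.3138 mm/d
ETc = Kc × ET₀ = 1.13 × 4.3138 = 4.8746 mm/d
Over 31 days: 4.8746 × 31 = 151.113 mm

151 mm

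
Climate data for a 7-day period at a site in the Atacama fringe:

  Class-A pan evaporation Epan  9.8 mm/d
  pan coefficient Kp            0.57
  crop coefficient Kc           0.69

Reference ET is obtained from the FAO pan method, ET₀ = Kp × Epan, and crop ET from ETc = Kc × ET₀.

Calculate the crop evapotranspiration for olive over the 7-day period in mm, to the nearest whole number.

27 mm

ET₀ = 0.57 × 9.8 = 5.5860 mm/d
ETc = Kc × ET₀ = 0.69 × 5.5860 = 3.8543 mm/d
Over 7 days: 3.8543 × 7 = 26.980 mm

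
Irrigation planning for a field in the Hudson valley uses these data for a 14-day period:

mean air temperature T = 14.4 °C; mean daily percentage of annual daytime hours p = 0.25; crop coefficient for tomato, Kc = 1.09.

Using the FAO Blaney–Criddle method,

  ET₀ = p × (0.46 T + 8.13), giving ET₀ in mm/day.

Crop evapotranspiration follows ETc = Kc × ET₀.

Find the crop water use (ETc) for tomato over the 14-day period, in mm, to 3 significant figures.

56.3 mm

ET₀ = 0.25 × (0.46 × 14.4 + 8.13) = 0.25 × 14.754 = 3.6885 mm/d
ETc = Kc × ET₀ = 1.09 × 3.6885 = 4.0205 mm/d
Over 14 days: 4.0205 × 14 = 56.287 mm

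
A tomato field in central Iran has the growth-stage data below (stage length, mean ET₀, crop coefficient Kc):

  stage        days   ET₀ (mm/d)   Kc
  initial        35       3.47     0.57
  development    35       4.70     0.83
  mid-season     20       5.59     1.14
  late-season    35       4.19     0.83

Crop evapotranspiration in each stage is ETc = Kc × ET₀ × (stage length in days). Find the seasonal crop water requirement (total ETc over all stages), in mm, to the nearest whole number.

initial: 0.57 × 3.47 × 35 = 69.23 mm
development: 0.83 × 4.70 × 35 = 136.54 mm
mid-season: 1.14 × 5.59 × 20 = 127.45 mm
late-season: 0.83 × 4.19 × 35 = 121.72 mm
Seasonal total = 454.94 mm

455 mm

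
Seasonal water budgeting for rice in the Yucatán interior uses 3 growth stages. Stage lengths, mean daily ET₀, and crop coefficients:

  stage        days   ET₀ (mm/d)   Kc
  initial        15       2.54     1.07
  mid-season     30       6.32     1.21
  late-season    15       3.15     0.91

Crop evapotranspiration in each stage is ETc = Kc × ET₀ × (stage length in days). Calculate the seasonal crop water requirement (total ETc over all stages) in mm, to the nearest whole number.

initial: 1.07 × 2.54 × 15 = 40.77 mm
mid-season: 1.21 × 6.32 × 30 = 229.42 mm
late-season: 0.91 × 3.15 × 15 = 43.00 mm
Seasonal total = 313.19 mm

313 mm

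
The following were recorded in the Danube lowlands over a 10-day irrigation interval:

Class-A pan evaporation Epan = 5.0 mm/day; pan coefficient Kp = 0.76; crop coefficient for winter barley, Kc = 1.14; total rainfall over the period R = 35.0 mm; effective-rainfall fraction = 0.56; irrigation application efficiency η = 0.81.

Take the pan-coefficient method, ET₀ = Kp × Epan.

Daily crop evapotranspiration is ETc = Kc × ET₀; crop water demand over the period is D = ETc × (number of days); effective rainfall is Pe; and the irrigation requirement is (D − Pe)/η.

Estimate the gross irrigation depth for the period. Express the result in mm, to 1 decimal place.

29.3 mm

ET₀ = 0.76 × 5.0 = 3.8000 mm/d
ETc = Kc × ET₀ = 1.14 × 3.8000 = 4.3320 mm/d
Crop demand D = ETc × 10 d = 4.3320 × 10 = 43.320 mm
Pe = 0.56 × 35.0 = 19.600 mm
D − Pe = 43.320 − 19.600 = 23.720 mm
Gross irrigation = 23.720 / 0.81 = 29.284 mm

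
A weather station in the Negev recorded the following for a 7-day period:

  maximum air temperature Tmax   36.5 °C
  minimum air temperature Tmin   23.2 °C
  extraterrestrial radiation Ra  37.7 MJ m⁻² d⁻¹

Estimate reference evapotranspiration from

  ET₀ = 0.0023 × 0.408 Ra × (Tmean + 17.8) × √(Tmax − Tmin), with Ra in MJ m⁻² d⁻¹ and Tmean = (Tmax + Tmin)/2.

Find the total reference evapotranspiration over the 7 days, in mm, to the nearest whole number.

Tmean = (36.5 + 23.2)/2 = 29.85 °C
0.408 Ra = 0.408 × 37.7 = 15.3816 mm/d equivalent
ET₀ = 0.0023 × 15.3816 × (29.85 + 17.8) × √13.3 = 0.0023 × 15.3816 × 47.65 × 3.6469 = 6.1477 mm/d
Over 7 days: 6.1477 × 7 = 43.034 mm

43 mm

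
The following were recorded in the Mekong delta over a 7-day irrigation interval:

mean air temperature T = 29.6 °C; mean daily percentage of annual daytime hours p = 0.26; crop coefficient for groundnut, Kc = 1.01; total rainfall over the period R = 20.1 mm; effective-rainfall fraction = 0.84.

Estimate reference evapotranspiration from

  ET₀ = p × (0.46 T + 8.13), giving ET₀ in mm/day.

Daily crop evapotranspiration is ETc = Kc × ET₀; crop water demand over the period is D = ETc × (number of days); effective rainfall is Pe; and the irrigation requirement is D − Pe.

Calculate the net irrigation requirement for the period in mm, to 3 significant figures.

ET₀ = 0.26 × (0.46 × 29.6 + 8.13) = 0.26 × 21.746 = 5.6540 mm/d
ETc = Kc × ET₀ = 1.01 × 5.6540 = 5.7105 mm/d
Crop demand D = ETc × 7 d = 5.7105 × 7 = 39.974 mm
Pe = 0.84 × 20.1 = 16.884 mm
D − Pe = 39.974 − 16.884 = 23.090 mm

23.1 mm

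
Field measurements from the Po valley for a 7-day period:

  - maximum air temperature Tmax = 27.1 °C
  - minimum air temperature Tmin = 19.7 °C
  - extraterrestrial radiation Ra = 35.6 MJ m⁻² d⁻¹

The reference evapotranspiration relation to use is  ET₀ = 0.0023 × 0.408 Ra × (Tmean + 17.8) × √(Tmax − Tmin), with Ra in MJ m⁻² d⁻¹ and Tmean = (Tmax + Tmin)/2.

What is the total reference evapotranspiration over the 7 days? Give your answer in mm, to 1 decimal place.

Tmean = (27.1 + 19.7)/2 = 23.40 °C
0.408 Ra = 0.408 × 35.6 = 14.5248 mm/d equivalent
ET₀ = 0.0023 × 14.5248 × (23.40 + 17.8) × √7.4 = 0.0023 × 14.5248 × 41.20 × 2.7203 = 3.7441 mm/d
Over 7 days: 3.7441 × 7 = 26.209 mm

26.2 mm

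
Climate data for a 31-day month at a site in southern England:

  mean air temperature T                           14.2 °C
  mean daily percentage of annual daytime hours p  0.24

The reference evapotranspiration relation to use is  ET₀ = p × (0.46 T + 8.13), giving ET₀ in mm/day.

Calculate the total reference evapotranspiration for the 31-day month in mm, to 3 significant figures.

ET₀ = 0.24 × (0.46 × 14.2 + 8.13) = 0.24 × 14.662 = 3.5189 mm/d
Monthly total = 3.5189 × 31 = 109.086 mm

109 mm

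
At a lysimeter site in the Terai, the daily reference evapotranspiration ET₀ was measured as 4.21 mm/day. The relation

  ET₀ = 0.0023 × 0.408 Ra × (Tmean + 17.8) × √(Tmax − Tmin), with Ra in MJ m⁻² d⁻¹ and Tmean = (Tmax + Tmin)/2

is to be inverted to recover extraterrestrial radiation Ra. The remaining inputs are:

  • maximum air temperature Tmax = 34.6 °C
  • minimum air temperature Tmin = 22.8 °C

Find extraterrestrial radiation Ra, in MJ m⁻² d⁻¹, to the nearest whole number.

Tmean = (34.6+22.8)/2 = 28.70 °C; ΔT = 11.8
Ra = ET₀ / [0.0023 × 0.408 × (Tmean+17.8) × √ΔT]
   = 4.21 / (0.0023 × 0.408 × 46.50 × 3.4351) = 28.087 MJ m⁻² d⁻¹

28 MJ m⁻² d⁻¹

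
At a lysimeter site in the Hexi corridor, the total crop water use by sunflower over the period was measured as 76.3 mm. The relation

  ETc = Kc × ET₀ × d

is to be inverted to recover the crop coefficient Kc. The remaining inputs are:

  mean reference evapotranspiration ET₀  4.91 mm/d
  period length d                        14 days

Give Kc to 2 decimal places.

1.11

ETc = Kc × ET₀ × d  ⇒  Kc = ETc / (ET₀ × d)
Kc = 76.3 / (4.91 × 14) = 76.3 / 68.74 = 1.1100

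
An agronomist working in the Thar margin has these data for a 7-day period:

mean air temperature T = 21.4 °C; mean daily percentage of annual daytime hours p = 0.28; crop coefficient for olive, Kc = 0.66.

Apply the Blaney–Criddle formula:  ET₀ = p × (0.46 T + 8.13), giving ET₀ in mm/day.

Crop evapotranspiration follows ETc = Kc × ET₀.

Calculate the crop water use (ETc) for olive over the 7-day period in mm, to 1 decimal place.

23.3 mm

ET₀ = 0.28 × (0.46 × 21.4 + 8.13) = 0.28 × 17.974 = 5.0327 mm/d
ETc = Kc × ET₀ = 0.66 × 5.0327 = 3.3216 mm/d
Over 7 days: 3.3216 × 7 = 23.251 mm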